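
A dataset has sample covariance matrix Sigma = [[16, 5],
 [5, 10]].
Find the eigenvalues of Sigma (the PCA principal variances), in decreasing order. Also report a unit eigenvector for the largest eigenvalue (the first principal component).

Step 1 — characteristic polynomial of 2×2 Sigma:
  det(Sigma - λI) = λ² - trace · λ + det = 0.
  trace = 16 + 10 = 26, det = 16·10 - (5)² = 135.
Step 2 — discriminant:
  Δ = trace² - 4·det = 676 - 540 = 136.
Step 3 — eigenvalues:
  λ = (trace ± √Δ)/2 = (26 ± 11.6619)/2,
  λ_1 = 18.831,  λ_2 = 7.169.

Step 4 — unit eigenvector for λ_1: solve (Sigma - λ_1 I)v = 0. First row:
  (16 - 18.831)·v_x + (5)·v_y = 0, i.e. (-2.831)·v_x + (5)·v_y = 0,
  so v ∝ (b, λ_1 - a) = (5, 2.831) = u.
  ||u|| = √((5)² + (2.831)²) = √(33.0143) ≈ 5.7458,
  v_1 = u/||u|| ≈ (0.8702, 0.4927) (||v_1|| = 1).

λ_1 = 18.831,  λ_2 = 7.169;  v_1 ≈ (0.8702, 0.4927)


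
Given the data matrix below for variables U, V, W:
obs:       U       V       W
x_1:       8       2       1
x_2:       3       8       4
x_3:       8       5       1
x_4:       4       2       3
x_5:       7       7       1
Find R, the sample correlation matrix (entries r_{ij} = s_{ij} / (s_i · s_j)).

Step 1 — column means:
  mean(U) = (8 + 3 + 8 + 4 + 7) / 5 = 30/5 = 6
  mean(V) = (2 + 8 + 5 + 2 + 7) / 5 = 24/5 = 4.8
  mean(W) = (1 + 4 + 1 + 3 + 1) / 5 = 10/5 = 2

Step 2 — sample variances and covariances s[i,j] = (1/(n-1)) · Σ_k (x_{k,i} - mean_i) · (x_{k,j} - mean_j), with n-1 = 4:
  s[U,U] = ((2)·(2) + (-3)·(-3) + (2)·(2) + (-2)·(-2) + (1)·(1)) / 4 = 22/4 = 5.5
  s[U,V] = ((2)·(-2.8) + (-3)·(3.2) + (2)·(0.2) + (-2)·(-2.8) + (1)·(2.2)) / 4 = -7/4 = -1.75
  s[U,W] = ((2)·(-1) + (-3)·(2) + (2)·(-1) + (-2)·(1) + (1)·(-1)) / 4 = -13/4 = -3.25
  s[V,V] = ((-2.8)·(-2.8) + (3.2)·(3.2) + (0.2)·(0.2) + (-2.8)·(-2.8) + (2.2)·(2.2)) / 4 = 30.8/4 = 7.7
  s[V,W] = ((-2.8)·(-1) + (3.2)·(2) + (0.2)·(-1) + (-2.8)·(1) + (2.2)·(-1)) / 4 = 4/4 = 1
  s[W,W] = ((-1)·(-1) + (2)·(2) + (-1)·(-1) + (1)·(1) + (-1)·(-1)) / 4 = 8/4 = 2
  Sample standard deviations s_i = √(s[i,i]):
  s(U) = √(5.5) = 2.3452
  s(V) = √(7.7) = 2.7749
  s(W) = √(2) = 1.4142

Step 3 — r_{ij} = s_{ij} / (s_i · s_j):
  r[U,U] = 1 (diagonal).
  r[U,V] = -1.75 / (2.3452 · 2.7749) = -1.75 / 6.5077 = -0.2689
  r[U,W] = -3.25 / (2.3452 · 1.4142) = -3.25 / 3.3166 = -0.9799
  r[V,V] = 1 (diagonal).
  r[V,W] = 1 / (2.7749 · 1.4142) = 1 / 3.9243 = 0.2548
  r[W,W] = 1 (diagonal).

R is symmetric with unit diagonal. Assembling:

R = [[1, -0.2689, -0.9799],
 [-0.2689, 1, 0.2548],
 [-0.9799, 0.2548, 1]]


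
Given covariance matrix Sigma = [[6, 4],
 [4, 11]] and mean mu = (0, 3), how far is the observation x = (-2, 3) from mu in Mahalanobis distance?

Step 1 — centre the observation: (x - mu) = (-2, 0).

Step 2 — invert Sigma. det(Sigma) = 6·11 - (4)² = 50.
  Sigma^{-1} = (1/det) · [[d, -b], [-b, a]] = [[0.22, -0.08],
 [-0.08, 0.12]].

Step 3 — form the quadratic (x - mu)^T · Sigma^{-1} · (x - mu):
  Sigma^{-1} · (x - mu) = (-0.44, 0.16).
  (x - mu)^T · [Sigma^{-1} · (x - mu)] = (-2)·(-0.44) + (0)·(0.16) = 0.88.

Step 4 — take square root: d = √(0.88) ≈ 0.9381.

d(x, mu) = √(0.88) ≈ 0.9381


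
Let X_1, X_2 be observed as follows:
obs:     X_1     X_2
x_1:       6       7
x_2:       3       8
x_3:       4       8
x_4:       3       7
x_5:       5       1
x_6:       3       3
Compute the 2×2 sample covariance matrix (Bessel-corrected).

Step 1 — column means:
  mean(X_1) = (6 + 3 + 4 + 3 + 5 + 3) / 6 = 24/6 = 4
  mean(X_2) = (7 + 8 + 8 + 7 + 1 + 3) / 6 = 34/6 = 5.6667

Step 2 — sample covariance S[i,j] = (1/(n-1)) · Σ_k (x_{k,i} - mean_i) · (x_{k,j} - mean_j), with n-1 = 5.
  S[X_1,X_1] = ((2)·(2) + (-1)·(-1) + (0)·(0) + (-1)·(-1) + (1)·(1) + (-1)·(-1)) / 5 = 8/5 = 1.6
  S[X_1,X_2] = ((2)·(1.3333) + (-1)·(2.3333) + (0)·(2.3333) + (-1)·(1.3333) + (1)·(-4.6667) + (-1)·(-2.6667)) / 5 = -3/5 = -0.6
  S[X_2,X_2] = ((1.3333)·(1.3333) + (2.3333)·(2.3333) + (2.3333)·(2.3333) + (1.3333)·(1.3333) + (-4.6667)·(-4.6667) + (-2.6667)·(-2.6667)) / 5 = 43.3333/5 = 8.6667

S is symmetric (S[j,i] = S[i,j]). Assembling:

S = [[1.6, -0.6],
 [-0.6, 8.6667]]


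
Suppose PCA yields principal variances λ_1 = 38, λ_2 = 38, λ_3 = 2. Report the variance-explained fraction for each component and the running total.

Step 1 — total variance = trace(Sigma) = Σ λ_i = 38 + 38 + 2 = 78.

Step 2 — fraction explained by component i = λ_i / Σ λ:
  PC1: 38/78 = 0.4872
  PC2: 38/78 = 0.4872
  PC3: 2/78 = 0.0256

Step 3 — cumulative fraction after k components = (λ_1 + ... + λ_k) / Σ λ:
  k = 1: 38/78 = 0.4872
  k = 2: (38 + 38)/78 = 76/78 = 0.9744
  k = 3: (38 + 38 + 2)/78 = 78/78 = 1

Summary (fraction, with percent):

explained: PC1 0.4872 (48.72%), PC2 0.4872 (48.72%), PC3 0.0256 (2.56%);  cumulative: 0.4872, 0.9744, 1


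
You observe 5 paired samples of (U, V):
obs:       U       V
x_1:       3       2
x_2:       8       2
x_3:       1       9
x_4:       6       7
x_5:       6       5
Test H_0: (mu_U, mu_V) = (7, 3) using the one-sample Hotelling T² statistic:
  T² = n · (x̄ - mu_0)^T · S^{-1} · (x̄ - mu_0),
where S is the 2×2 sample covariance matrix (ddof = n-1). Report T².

Step 1 — sample mean vector:
  mean(U) = (3 + 8 + 1 + 6 + 6) / 5 = 24/5 = 4.8
  mean(V) = (2 + 2 + 9 + 7 + 5) / 5 = 25/5 = 5
  x̄ = (4.8, 5),  deviation x̄ - mu_0 = (4.8, 5) - (7, 3) = (-2.2, 2).

Step 2 — sample covariance matrix, S[i,j] = (1/(n-1)) · Σ_k (x_{k,i} - mean_i) · (x_{k,j} - mean_j), divisor n-1 = 4:
  S[U,U] = ((-1.8)·(-1.8) + (3.2)·(3.2) + (-3.8)·(-3.8) + (1.2)·(1.2) + (1.2)·(1.2)) / 4 = 30.8/4 = 7.7
  S[U,V] = ((-1.8)·(-3) + (3.2)·(-3) + (-3.8)·(4) + (1.2)·(2) + (1.2)·(0)) / 4 = -17/4 = -4.25
  S[V,V] = ((-3)·(-3) + (-3)·(-3) + (4)·(4) + (2)·(2) + (0)·(0)) / 4 = 38/4 = 9.5
  S = [[7.7, -4.25],
 [-4.25, 9.5]].

Step 3 — invert S. det(S) = 7.7·9.5 - (-4.25)² = 55.0875.
  S^{-1} = (1/det) · [[d, -b], [-b, a]] = [[0.1725, 0.0771],
 [0.0771, 0.1398]].

Step 4 — quadratic form (x̄ - mu_0)^T · S^{-1} · (x̄ - mu_0):
  S^{-1} · (x̄ - mu_0) = (-0.2251, 0.1098),
  (x̄ - mu_0)^T · [...] = (-2.2)·(-0.2251) + (2)·(0.1098) = 0.7149.

Step 5 — scale by n: T² = 5 · 0.7149 = 3.5743.

T² ≈ 3.5743


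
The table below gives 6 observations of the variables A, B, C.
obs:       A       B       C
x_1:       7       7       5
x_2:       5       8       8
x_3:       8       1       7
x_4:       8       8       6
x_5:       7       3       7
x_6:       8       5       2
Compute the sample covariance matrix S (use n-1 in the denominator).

Step 1 — column means:
  mean(A) = (7 + 5 + 8 + 8 + 7 + 8) / 6 = 43/6 = 7.1667
  mean(B) = (7 + 8 + 1 + 8 + 3 + 5) / 6 = 32/6 = 5.3333
  mean(C) = (5 + 8 + 7 + 6 + 7 + 2) / 6 = 35/6 = 5.8333

Step 2 — sample covariance S[i,j] = (1/(n-1)) · Σ_k (x_{k,i} - mean_i) · (x_{k,j} - mean_j), with n-1 = 5.
  S[A,A] = ((-0.1667)·(-0.1667) + (-2.1667)·(-2.1667) + (0.8333)·(0.8333) + (0.8333)·(0.8333) + (-0.1667)·(-0.1667) + (0.8333)·(0.8333)) / 5 = 6.8333/5 = 1.3667
  S[A,B] = ((-0.1667)·(1.6667) + (-2.1667)·(2.6667) + (0.8333)·(-4.3333) + (0.8333)·(2.6667) + (-0.1667)·(-2.3333) + (0.8333)·(-0.3333)) / 5 = -7.3333/5 = -1.4667
  S[A,C] = ((-0.1667)·(-0.8333) + (-2.1667)·(2.1667) + (0.8333)·(1.1667) + (0.8333)·(0.1667) + (-0.1667)·(1.1667) + (0.8333)·(-3.8333)) / 5 = -6.8333/5 = -1.3667
  S[B,B] = ((1.6667)·(1.6667) + (2.6667)·(2.6667) + (-4.3333)·(-4.3333) + (2.6667)·(2.6667) + (-2.3333)·(-2.3333) + (-0.3333)·(-0.3333)) / 5 = 41.3333/5 = 8.2667
  S[B,C] = ((1.6667)·(-0.8333) + (2.6667)·(2.1667) + (-4.3333)·(1.1667) + (2.6667)·(0.1667) + (-2.3333)·(1.1667) + (-0.3333)·(-3.8333)) / 5 = -1.6667/5 = -0.3333
  S[C,C] = ((-0.8333)·(-0.8333) + (2.1667)·(2.1667) + (1.1667)·(1.1667) + (0.1667)·(0.1667) + (1.1667)·(1.1667) + (-3.8333)·(-3.8333)) / 5 = 22.8333/5 = 4.5667

S is symmetric (S[j,i] = S[i,j]). Assembling:

S = [[1.3667, -1.4667, -1.3667],
 [-1.4667, 8.2667, -0.3333],
 [-1.3667, -0.3333, 4.5667]]


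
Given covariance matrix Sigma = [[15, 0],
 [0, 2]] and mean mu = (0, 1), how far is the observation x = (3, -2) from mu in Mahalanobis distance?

Step 1 — centre the observation: (x - mu) = (3, -3).

Step 2 — invert Sigma. det(Sigma) = 15·2 - (0)² = 30.
  Sigma^{-1} = (1/det) · [[d, -b], [-b, a]] = [[0.0667, 0],
 [0, 0.5]].

Step 3 — form the quadratic (x - mu)^T · Sigma^{-1} · (x - mu):
  Sigma^{-1} · (x - mu) = (0.2, -1.5).
  (x - mu)^T · [Sigma^{-1} · (x - mu)] = (3)·(0.2) + (-3)·(-1.5) = 5.1.

Step 4 — take square root: d = √(5.1) ≈ 2.2583.

d(x, mu) = √(5.1) ≈ 2.2583


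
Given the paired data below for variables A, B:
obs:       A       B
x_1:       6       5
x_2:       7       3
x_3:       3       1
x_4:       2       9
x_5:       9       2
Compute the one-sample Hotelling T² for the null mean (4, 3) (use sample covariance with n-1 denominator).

Step 1 — sample mean vector:
  mean(A) = (6 + 7 + 3 + 2 + 9) / 5 = 27/5 = 5.4
  mean(B) = (5 + 3 + 1 + 9 + 2) / 5 = 20/5 = 4
  x̄ = (5.4, 4),  deviation x̄ - mu_0 = (5.4, 4) - (4, 3) = (1.4, 1).

Step 2 — sample covariance matrix, S[i,j] = (1/(n-1)) · Σ_k (x_{k,i} - mean_i) · (x_{k,j} - mean_j), divisor n-1 = 4:
  S[A,A] = ((0.6)·(0.6) + (1.6)·(1.6) + (-2.4)·(-2.4) + (-3.4)·(-3.4) + (3.6)·(3.6)) / 4 = 33.2/4 = 8.3
  S[A,B] = ((0.6)·(1) + (1.6)·(-1) + (-2.4)·(-3) + (-3.4)·(5) + (3.6)·(-2)) / 4 = -18/4 = -4.5
  S[B,B] = ((1)·(1) + (-1)·(-1) + (-3)·(-3) + (5)·(5) + (-2)·(-2)) / 4 = 40/4 = 10
  S = [[8.3, -4.5],
 [-4.5, 10]].

Step 3 — invert S. det(S) = 8.3·10 - (-4.5)² = 62.75.
  S^{-1} = (1/det) · [[d, -b], [-b, a]] = [[0.1594, 0.0717],
 [0.0717, 0.1323]].

Step 4 — quadratic form (x̄ - mu_0)^T · S^{-1} · (x̄ - mu_0):
  S^{-1} · (x̄ - mu_0) = (0.2948, 0.2327),
  (x̄ - mu_0)^T · [...] = (1.4)·(0.2948) + (1)·(0.2327) = 0.6454.

Step 5 — scale by n: T² = 5 · 0.6454 = 3.2271.

T² ≈ 3.2271


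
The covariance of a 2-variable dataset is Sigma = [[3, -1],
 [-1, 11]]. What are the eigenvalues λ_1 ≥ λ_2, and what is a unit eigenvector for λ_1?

Step 1 — characteristic polynomial of 2×2 Sigma:
  det(Sigma - λI) = λ² - trace · λ + det = 0.
  trace = 3 + 11 = 14, det = 3·11 - (-1)² = 32.
Step 2 — discriminant:
  Δ = trace² - 4·det = 196 - 128 = 68.
Step 3 — eigenvalues:
  λ = (trace ± √Δ)/2 = (14 ± 8.2462)/2,
  λ_1 = 11.1231,  λ_2 = 2.8769.

Step 4 — unit eigenvector for λ_1: solve (Sigma - λ_1 I)v = 0. First row:
  (3 - 11.1231)·v_x + (-1)·v_y = 0, i.e. (-8.1231)·v_x + (-1)·v_y = 0,
  so v ∝ (b, λ_1 - a) = (-1, 8.1231); multiply by -1 so the first entry is positive: u = (1, -8.1231).
  ||u|| = √((1)² + (-8.1231)²) = √(66.9848) ≈ 8.1844,
  v_1 = u/||u|| ≈ (0.1222, -0.9925) (||v_1|| = 1).

λ_1 = 11.1231,  λ_2 = 2.8769;  v_1 ≈ (0.1222, -0.9925)


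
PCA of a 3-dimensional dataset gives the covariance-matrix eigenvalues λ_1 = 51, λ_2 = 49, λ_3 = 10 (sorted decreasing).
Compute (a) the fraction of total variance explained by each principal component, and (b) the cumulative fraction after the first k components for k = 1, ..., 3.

Step 1 — total variance = trace(Sigma) = Σ λ_i = 51 + 49 + 10 = 110.

Step 2 — fraction explained by component i = λ_i / Σ λ:
  PC1: 51/110 = 0.4636
  PC2: 49/110 = 0.4455
  PC3: 10/110 = 0.0909

Step 3 — cumulative fraction after k components = (λ_1 + ... + λ_k) / Σ λ:
  k = 1: 51/110 = 0.4636
  k = 2: (51 + 49)/110 = 100/110 = 0.9091
  k = 3: (51 + 49 + 10)/110 = 110/110 = 1

Summary (fraction, with percent):

explained: PC1 0.4636 (46.36%), PC2 0.4455 (44.55%), PC3 0.0909 (9.09%);  cumulative: 0.4636, 0.9091, 1


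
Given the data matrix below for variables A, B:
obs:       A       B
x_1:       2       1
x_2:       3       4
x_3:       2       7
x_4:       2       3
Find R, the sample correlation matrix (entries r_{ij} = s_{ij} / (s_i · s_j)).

Step 1 — column means:
  mean(A) = (2 + 3 + 2 + 2) / 4 = 9/4 = 2.25
  mean(B) = (1 + 4 + 7 + 3) / 4 = 15/4 = 3.75

Step 2 — sample variances and covariances s[i,j] = (1/(n-1)) · Σ_k (x_{k,i} - mean_i) · (x_{k,j} - mean_j), with n-1 = 3:
  s[A,A] = ((-0.25)·(-0.25) + (0.75)·(0.75) + (-0.25)·(-0.25) + (-0.25)·(-0.25)) / 3 = 0.75/3 = 0.25
  s[A,B] = ((-0.25)·(-2.75) + (0.75)·(0.25) + (-0.25)·(3.25) + (-0.25)·(-0.75)) / 3 = 0.25/3 = 0.0833
  s[B,B] = ((-2.75)·(-2.75) + (0.25)·(0.25) + (3.25)·(3.25) + (-0.75)·(-0.75)) / 3 = 18.75/3 = 6.25
  Sample standard deviations s_i = √(s[i,i]):
  s(A) = √(0.25) = 0.5
  s(B) = √(6.25) = 2.5

Step 3 — r_{ij} = s_{ij} / (s_i · s_j):
  r[A,A] = 1 (diagonal).
  r[A,B] = 0.0833 / (0.5 · 2.5) = 0.0833 / 1.25 = 0.0667
  r[B,B] = 1 (diagonal).

R is symmetric with unit diagonal. Assembling:

R = [[1, 0.0667],
 [0.0667, 1]]


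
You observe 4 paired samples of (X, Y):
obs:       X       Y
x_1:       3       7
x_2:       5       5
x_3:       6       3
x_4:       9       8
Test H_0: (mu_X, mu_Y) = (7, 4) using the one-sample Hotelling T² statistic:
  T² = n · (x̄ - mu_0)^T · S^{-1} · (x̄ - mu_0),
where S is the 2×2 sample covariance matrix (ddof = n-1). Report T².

Step 1 — sample mean vector:
  mean(X) = (3 + 5 + 6 + 9) / 4 = 23/4 = 5.75
  mean(Y) = (7 + 5 + 3 + 8) / 4 = 23/4 = 5.75
  x̄ = (5.75, 5.75),  deviation x̄ - mu_0 = (5.75, 5.75) - (7, 4) = (-1.25, 1.75).

Step 2 — sample covariance matrix, S[i,j] = (1/(n-1)) · Σ_k (x_{k,i} - mean_i) · (x_{k,j} - mean_j), divisor n-1 = 3:
  S[X,X] = ((-2.75)·(-2.75) + (-0.75)·(-0.75) + (0.25)·(0.25) + (3.25)·(3.25)) / 3 = 18.75/3 = 6.25
  S[X,Y] = ((-2.75)·(1.25) + (-0.75)·(-0.75) + (0.25)·(-2.75) + (3.25)·(2.25)) / 3 = 3.75/3 = 1.25
  S[Y,Y] = ((1.25)·(1.25) + (-0.75)·(-0.75) + (-2.75)·(-2.75) + (2.25)·(2.25)) / 3 = 14.75/3 = 4.9167
  S = [[6.25, 1.25],
 [1.25, 4.9167]].

Step 3 — invert S. det(S) = 6.25·4.9167 - (1.25)² = 29.1667.
  S^{-1} = (1/det) · [[d, -b], [-b, a]] = [[0.1686, -0.0429],
 [-0.0429, 0.2143]].

Step 4 — quadratic form (x̄ - mu_0)^T · S^{-1} · (x̄ - mu_0):
  S^{-1} · (x̄ - mu_0) = (-0.2857, 0.4286),
  (x̄ - mu_0)^T · [...] = (-1.25)·(-0.2857) + (1.75)·(0.4286) = 1.1071.

Step 5 — scale by n: T² = 4 · 1.1071 = 4.4286.

T² ≈ 4.4286


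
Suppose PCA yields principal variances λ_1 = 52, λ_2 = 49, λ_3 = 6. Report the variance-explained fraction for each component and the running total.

Step 1 — total variance = trace(Sigma) = Σ λ_i = 52 + 49 + 6 = 107.

Step 2 — fraction explained by component i = λ_i / Σ λ:
  PC1: 52/107 = 0.486
  PC2: 49/107 = 0.4579
  PC3: 6/107 = 0.0561

Step 3 — cumulative fraction after k components = (λ_1 + ... + λ_k) / Σ λ:
  k = 1: 52/107 = 0.486
  k = 2: (52 + 49)/107 = 101/107 = 0.9439
  k = 3: (52 + 49 + 6)/107 = 107/107 = 1

Summary (fraction, with percent):

explained: PC1 0.486 (48.6%), PC2 0.4579 (45.79%), PC3 0.0561 (5.61%);  cumulative: 0.486, 0.9439, 1


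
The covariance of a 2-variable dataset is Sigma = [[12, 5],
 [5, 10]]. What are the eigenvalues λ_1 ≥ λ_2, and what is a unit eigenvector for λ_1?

Step 1 — characteristic polynomial of 2×2 Sigma:
  det(Sigma - λI) = λ² - trace · λ + det = 0.
  trace = 12 + 10 = 22, det = 12·10 - (5)² = 95.
Step 2 — discriminant:
  Δ = trace² - 4·det = 484 - 380 = 104.
Step 3 — eigenvalues:
  λ = (trace ± √Δ)/2 = (22 ± 10.198)/2,
  λ_1 = 16.099,  λ_2 = 5.901.

Step 4 — unit eigenvector for λ_1: solve (Sigma - λ_1 I)v = 0. First row:
  (12 - 16.099)·v_x + (5)·v_y = 0, i.e. (-4.099)·v_x + (5)·v_y = 0,
  so v ∝ (b, λ_1 - a) = (5, 4.099) = u.
  ||u|| = √((5)² + (4.099)²) = √(41.802) ≈ 6.4654,
  v_1 = u/||u|| ≈ (0.7733, 0.634) (||v_1|| = 1).

λ_1 = 16.099,  λ_2 = 5.901;  v_1 ≈ (0.7733, 0.634)


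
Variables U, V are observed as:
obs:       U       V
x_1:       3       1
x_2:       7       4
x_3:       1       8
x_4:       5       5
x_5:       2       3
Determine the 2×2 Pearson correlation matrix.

Step 1 — column means:
  mean(U) = (3 + 7 + 1 + 5 + 2) / 5 = 18/5 = 3.6
  mean(V) = (1 + 4 + 8 + 5 + 3) / 5 = 21/5 = 4.2

Step 2 — sample variances and covariances s[i,j] = (1/(n-1)) · Σ_k (x_{k,i} - mean_i) · (x_{k,j} - mean_j), with n-1 = 4:
  s[U,U] = ((-0.6)·(-0.6) + (3.4)·(3.4) + (-2.6)·(-2.6) + (1.4)·(1.4) + (-1.6)·(-1.6)) / 4 = 23.2/4 = 5.8
  s[U,V] = ((-0.6)·(-3.2) + (3.4)·(-0.2) + (-2.6)·(3.8) + (1.4)·(0.8) + (-1.6)·(-1.2)) / 4 = -5.6/4 = -1.4
  s[V,V] = ((-3.2)·(-3.2) + (-0.2)·(-0.2) + (3.8)·(3.8) + (0.8)·(0.8) + (-1.2)·(-1.2)) / 4 = 26.8/4 = 6.7
  Sample standard deviations s_i = √(s[i,i]):
  s(U) = √(5.8) = 2.4083
  s(V) = √(6.7) = 2.5884

Step 3 — r_{ij} = s_{ij} / (s_i · s_j):
  r[U,U] = 1 (diagonal).
  r[U,V] = -1.4 / (2.4083 · 2.5884) = -1.4 / 6.2338 = -0.2246
  r[V,V] = 1 (diagonal).

R is symmetric with unit diagonal. Assembling:

R = [[1, -0.2246],
 [-0.2246, 1]]


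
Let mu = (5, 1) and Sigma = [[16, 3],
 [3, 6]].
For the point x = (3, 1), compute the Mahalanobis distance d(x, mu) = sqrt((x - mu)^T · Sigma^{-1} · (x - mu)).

Step 1 — centre the observation: (x - mu) = (-2, 0).

Step 2 — invert Sigma. det(Sigma) = 16·6 - (3)² = 87.
  Sigma^{-1} = (1/det) · [[d, -b], [-b, a]] = [[0.069, -0.0345],
 [-0.0345, 0.1839]].

Step 3 — form the quadratic (x - mu)^T · Sigma^{-1} · (x - mu):
  Sigma^{-1} · (x - mu) = (-0.1379, 0.069).
  (x - mu)^T · [Sigma^{-1} · (x - mu)] = (-2)·(-0.1379) + (0)·(0.069) = 0.2759.

Step 4 — take square root: d = √(0.2759) ≈ 0.5252.

d(x, mu) = √(0.2759) ≈ 0.5252


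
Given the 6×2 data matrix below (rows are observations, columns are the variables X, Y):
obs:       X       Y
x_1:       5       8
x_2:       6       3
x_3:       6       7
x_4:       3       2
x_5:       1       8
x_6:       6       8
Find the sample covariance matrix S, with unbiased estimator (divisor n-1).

Step 1 — column means:
  mean(X) = (5 + 6 + 6 + 3 + 1 + 6) / 6 = 27/6 = 4.5
  mean(Y) = (8 + 3 + 7 + 2 + 8 + 8) / 6 = 36/6 = 6

Step 2 — sample covariance S[i,j] = (1/(n-1)) · Σ_k (x_{k,i} - mean_i) · (x_{k,j} - mean_j), with n-1 = 5.
  S[X,X] = ((0.5)·(0.5) + (1.5)·(1.5) + (1.5)·(1.5) + (-1.5)·(-1.5) + (-3.5)·(-3.5) + (1.5)·(1.5)) / 5 = 21.5/5 = 4.3
  S[X,Y] = ((0.5)·(2) + (1.5)·(-3) + (1.5)·(1) + (-1.5)·(-4) + (-3.5)·(2) + (1.5)·(2)) / 5 = 0/5 = 0
  S[Y,Y] = ((2)·(2) + (-3)·(-3) + (1)·(1) + (-4)·(-4) + (2)·(2) + (2)·(2)) / 5 = 38/5 = 7.6

S is symmetric (S[j,i] = S[i,j]). Assembling:

S = [[4.3, 0],
 [0, 7.6]]


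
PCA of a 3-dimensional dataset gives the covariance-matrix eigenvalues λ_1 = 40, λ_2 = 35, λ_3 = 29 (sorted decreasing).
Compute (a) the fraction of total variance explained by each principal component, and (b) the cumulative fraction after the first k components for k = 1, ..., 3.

Step 1 — total variance = trace(Sigma) = Σ λ_i = 40 + 35 + 29 = 104.

Step 2 — fraction explained by component i = λ_i / Σ λ:
  PC1: 40/104 = 0.3846
  PC2: 35/104 = 0.3365
  PC3: 29/104 = 0.2788

Step 3 — cumulative fraction after k components = (λ_1 + ... + λ_k) / Σ λ:
  k = 1: 40/104 = 0.3846
  k = 2: (40 + 35)/104 = 75/104 = 0.7212
  k = 3: (40 + 35 + 29)/104 = 104/104 = 1

Summary (fraction, with percent):

explained: PC1 0.3846 (38.46%), PC2 0.3365 (33.65%), PC3 0.2788 (27.88%);  cumulative: 0.3846, 0.7212, 1


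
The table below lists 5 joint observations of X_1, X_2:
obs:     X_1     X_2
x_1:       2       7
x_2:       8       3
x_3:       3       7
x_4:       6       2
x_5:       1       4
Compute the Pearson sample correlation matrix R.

Step 1 — column means:
  mean(X_1) = (2 + 8 + 3 + 6 + 1) / 5 = 20/5 = 4
  mean(X_2) = (7 + 3 + 7 + 2 + 4) / 5 = 23/5 = 4.6

Step 2 — sample variances and covariances s[i,j] = (1/(n-1)) · Σ_k (x_{k,i} - mean_i) · (x_{k,j} - mean_j), with n-1 = 4:
  s[X_1,X_1] = ((-2)·(-2) + (4)·(4) + (-1)·(-1) + (2)·(2) + (-3)·(-3)) / 4 = 34/4 = 8.5
  s[X_1,X_2] = ((-2)·(2.4) + (4)·(-1.6) + (-1)·(2.4) + (2)·(-2.6) + (-3)·(-0.6)) / 4 = -17/4 = -4.25
  s[X_2,X_2] = ((2.4)·(2.4) + (-1.6)·(-1.6) + (2.4)·(2.4) + (-2.6)·(-2.6) + (-0.6)·(-0.6)) / 4 = 21.2/4 = 5.3
  Sample standard deviations s_i = √(s[i,i]):
  s(X_1) = √(8.5) = 2.9155
  s(X_2) = √(5.3) = 2.3022

Step 3 — r_{ij} = s_{ij} / (s_i · s_j):
  r[X_1,X_1] = 1 (diagonal).
  r[X_1,X_2] = -4.25 / (2.9155 · 2.3022) = -4.25 / 6.7119 = -0.6332
  r[X_2,X_2] = 1 (diagonal).

R is symmetric with unit diagonal. Assembling:

R = [[1, -0.6332],
 [-0.6332, 1]]


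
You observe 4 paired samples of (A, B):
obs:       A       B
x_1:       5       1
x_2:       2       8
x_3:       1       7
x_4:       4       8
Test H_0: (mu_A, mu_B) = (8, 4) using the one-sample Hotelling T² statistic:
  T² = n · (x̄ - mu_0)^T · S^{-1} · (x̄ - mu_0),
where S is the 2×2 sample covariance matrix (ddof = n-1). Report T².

Step 1 — sample mean vector:
  mean(A) = (5 + 2 + 1 + 4) / 4 = 12/4 = 3
  mean(B) = (1 + 8 + 7 + 8) / 4 = 24/4 = 6
  x̄ = (3, 6),  deviation x̄ - mu_0 = (3, 6) - (8, 4) = (-5, 2).

Step 2 — sample covariance matrix, S[i,j] = (1/(n-1)) · Σ_k (x_{k,i} - mean_i) · (x_{k,j} - mean_j), divisor n-1 = 3:
  S[A,A] = ((2)·(2) + (-1)·(-1) + (-2)·(-2) + (1)·(1)) / 3 = 10/3 = 3.3333
  S[A,B] = ((2)·(-5) + (-1)·(2) + (-2)·(1) + (1)·(2)) / 3 = -12/3 = -4
  S[B,B] = ((-5)·(-5) + (2)·(2) + (1)·(1) + (2)·(2)) / 3 = 34/3 = 11.3333
  S = [[3.3333, -4],
 [-4, 11.3333]].

Step 3 — invert S. det(S) = 3.3333·11.3333 - (-4)² = 21.7778.
  S^{-1} = (1/det) · [[d, -b], [-b, a]] = [[0.5204, 0.1837],
 [0.1837, 0.1531]].

Step 4 — quadratic form (x̄ - mu_0)^T · S^{-1} · (x̄ - mu_0):
  S^{-1} · (x̄ - mu_0) = (-2.2347, -0.6122),
  (x̄ - mu_0)^T · [...] = (-5)·(-2.2347) + (2)·(-0.6122) = 9.949.

Step 5 — scale by n: T² = 4 · 9.949 = 39.7959.

T² ≈ 39.7959


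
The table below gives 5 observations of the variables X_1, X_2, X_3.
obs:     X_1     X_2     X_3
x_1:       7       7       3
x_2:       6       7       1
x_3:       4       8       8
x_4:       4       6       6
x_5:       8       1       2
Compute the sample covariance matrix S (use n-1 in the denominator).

Step 1 — column means:
  mean(X_1) = (7 + 6 + 4 + 4 + 8) / 5 = 29/5 = 5.8
  mean(X_2) = (7 + 7 + 8 + 6 + 1) / 5 = 29/5 = 5.8
  mean(X_3) = (3 + 1 + 8 + 6 + 2) / 5 = 20/5 = 4

Step 2 — sample covariance S[i,j] = (1/(n-1)) · Σ_k (x_{k,i} - mean_i) · (x_{k,j} - mean_j), with n-1 = 4.
  S[X_1,X_1] = ((1.2)·(1.2) + (0.2)·(0.2) + (-1.8)·(-1.8) + (-1.8)·(-1.8) + (2.2)·(2.2)) / 4 = 12.8/4 = 3.2
  S[X_1,X_2] = ((1.2)·(1.2) + (0.2)·(1.2) + (-1.8)·(2.2) + (-1.8)·(0.2) + (2.2)·(-4.8)) / 4 = -13.2/4 = -3.3
  S[X_1,X_3] = ((1.2)·(-1) + (0.2)·(-3) + (-1.8)·(4) + (-1.8)·(2) + (2.2)·(-2)) / 4 = -17/4 = -4.25
  S[X_2,X_2] = ((1.2)·(1.2) + (1.2)·(1.2) + (2.2)·(2.2) + (0.2)·(0.2) + (-4.8)·(-4.8)) / 4 = 30.8/4 = 7.7
  S[X_2,X_3] = ((1.2)·(-1) + (1.2)·(-3) + (2.2)·(4) + (0.2)·(2) + (-4.8)·(-2)) / 4 = 14/4 = 3.5
  S[X_3,X_3] = ((-1)·(-1) + (-3)·(-3) + (4)·(4) + (2)·(2) + (-2)·(-2)) / 4 = 34/4 = 8.5

S is symmetric (S[j,i] = S[i,j]). Assembling:

S = [[3.2, -3.3, -4.25],
 [-3.3, 7.7, 3.5],
 [-4.25, 3.5, 8.5]]


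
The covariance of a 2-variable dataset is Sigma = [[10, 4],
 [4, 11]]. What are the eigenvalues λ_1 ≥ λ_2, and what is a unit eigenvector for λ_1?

Step 1 — characteristic polynomial of 2×2 Sigma:
  det(Sigma - λI) = λ² - trace · λ + det = 0.
  trace = 10 + 11 = 21, det = 10·11 - (4)² = 94.
Step 2 — discriminant:
  Δ = trace² - 4·det = 441 - 376 = 65.
Step 3 — eigenvalues:
  λ = (trace ± √Δ)/2 = (21 ± 8.0623)/2,
  λ_1 = 14.5311,  λ_2 = 6.4689.

Step 4 — unit eigenvector for λ_1: solve (Sigma - λ_1 I)v = 0. First row:
  (10 - 14.5311)·v_x + (4)·v_y = 0, i.e. (-4.5311)·v_x + (4)·v_y = 0,
  so v ∝ (b, λ_1 - a) = (4, 4.5311) = u.
  ||u|| = √((4)² + (4.5311)²) = √(36.5311) ≈ 6.0441,
  v_1 = u/||u|| ≈ (0.6618, 0.7497) (||v_1|| = 1).

λ_1 = 14.5311,  λ_2 = 6.4689;  v_1 ≈ (0.6618, 0.7497)


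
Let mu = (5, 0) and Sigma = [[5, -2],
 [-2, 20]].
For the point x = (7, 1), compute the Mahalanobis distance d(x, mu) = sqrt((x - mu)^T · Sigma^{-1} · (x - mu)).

Step 1 — centre the observation: (x - mu) = (2, 1).

Step 2 — invert Sigma. det(Sigma) = 5·20 - (-2)² = 96.
  Sigma^{-1} = (1/det) · [[d, -b], [-b, a]] = [[0.2083, 0.0208],
 [0.0208, 0.0521]].

Step 3 — form the quadratic (x - mu)^T · Sigma^{-1} · (x - mu):
  Sigma^{-1} · (x - mu) = (0.4375, 0.0938).
  (x - mu)^T · [Sigma^{-1} · (x - mu)] = (2)·(0.4375) + (1)·(0.0938) = 0.9688.

Step 4 — take square root: d = √(0.9688) ≈ 0.9843.

d(x, mu) = √(0.9688) ≈ 0.9843


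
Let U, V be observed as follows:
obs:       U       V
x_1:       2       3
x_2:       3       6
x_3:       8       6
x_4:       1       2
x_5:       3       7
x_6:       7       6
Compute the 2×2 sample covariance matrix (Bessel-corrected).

Step 1 — column means:
  mean(U) = (2 + 3 + 8 + 1 + 3 + 7) / 6 = 24/6 = 4
  mean(V) = (3 + 6 + 6 + 2 + 7 + 6) / 6 = 30/6 = 5

Step 2 — sample covariance S[i,j] = (1/(n-1)) · Σ_k (x_{k,i} - mean_i) · (x_{k,j} - mean_j), with n-1 = 5.
  S[U,U] = ((-2)·(-2) + (-1)·(-1) + (4)·(4) + (-3)·(-3) + (-1)·(-1) + (3)·(3)) / 5 = 40/5 = 8
  S[U,V] = ((-2)·(-2) + (-1)·(1) + (4)·(1) + (-3)·(-3) + (-1)·(2) + (3)·(1)) / 5 = 17/5 = 3.4
  S[V,V] = ((-2)·(-2) + (1)·(1) + (1)·(1) + (-3)·(-3) + (2)·(2) + (1)·(1)) / 5 = 20/5 = 4

S is symmetric (S[j,i] = S[i,j]). Assembling:

S = [[8, 3.4],
 [3.4, 4]]


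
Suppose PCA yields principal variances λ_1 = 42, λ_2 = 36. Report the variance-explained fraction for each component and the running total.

Step 1 — total variance = trace(Sigma) = Σ λ_i = 42 + 36 = 78.

Step 2 — fraction explained by component i = λ_i / Σ λ:
  PC1: 42/78 = 0.5385
  PC2: 36/78 = 0.4615

Step 3 — cumulative fraction after k components = (λ_1 + ... + λ_k) / Σ λ:
  k = 1: 42/78 = 0.5385
  k = 2: (42 + 36)/78 = 78/78 = 1

Summary (fraction, with percent):

explained: PC1 0.5385 (53.85%), PC2 0.4615 (46.15%);  cumulative: 0.5385, 1


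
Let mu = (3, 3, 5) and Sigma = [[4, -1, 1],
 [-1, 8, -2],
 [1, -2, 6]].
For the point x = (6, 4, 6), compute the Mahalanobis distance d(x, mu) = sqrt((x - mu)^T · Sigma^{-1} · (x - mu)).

Step 1 — centre the observation: (x - mu) = (3, 1, 1).

Step 2 — invert Sigma (cofactor / det for 3×3, or solve directly):
  Sigma^{-1} = [[0.2651, 0.0241, -0.0361],
 [0.0241, 0.1386, 0.0422],
 [-0.0361, 0.0422, 0.1867]].

Step 3 — form the quadratic (x - mu)^T · Sigma^{-1} · (x - mu):
  Sigma^{-1} · (x - mu) = (0.7831, 0.253, 0.1205).
  (x - mu)^T · [Sigma^{-1} · (x - mu)] = (3)·(0.7831) + (1)·(0.253) + (1)·(0.1205) = 2.7229.

Step 4 — take square root: d = √(2.7229) ≈ 1.6501.

d(x, mu) = √(2.7229) ≈ 1.6501


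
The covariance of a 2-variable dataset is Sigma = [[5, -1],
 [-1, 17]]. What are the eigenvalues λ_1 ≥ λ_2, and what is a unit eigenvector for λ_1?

Step 1 — characteristic polynomial of 2×2 Sigma:
  det(Sigma - λI) = λ² - trace · λ + det = 0.
  trace = 5 + 17 = 22, det = 5·17 - (-1)² = 84.
Step 2 — discriminant:
  Δ = trace² - 4·det = 484 - 336 = 148.
Step 3 — eigenvalues:
  λ = (trace ± √Δ)/2 = (22 ± 12.1655)/2,
  λ_1 = 17.0828,  λ_2 = 4.9172.

Step 4 — unit eigenvector for λ_1: solve (Sigma - λ_1 I)v = 0. First row:
  (5 - 17.0828)·v_x + (-1)·v_y = 0, i.e. (-12.0828)·v_x + (-1)·v_y = 0,
  so v ∝ (b, λ_1 - a) = (-1, 12.0828); multiply by -1 so the first entry is positive: u = (1, -12.0828).
  ||u|| = √((1)² + (-12.0828)²) = √(146.9932) ≈ 12.1241,
  v_1 = u/||u|| ≈ (0.0825, -0.9966) (||v_1|| = 1).

λ_1 = 17.0828,  λ_2 = 4.9172;  v_1 ≈ (0.0825, -0.9966)


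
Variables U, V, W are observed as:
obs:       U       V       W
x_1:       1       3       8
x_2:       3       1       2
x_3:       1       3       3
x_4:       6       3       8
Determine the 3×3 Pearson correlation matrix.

Step 1 — column means:
  mean(U) = (1 + 3 + 1 + 6) / 4 = 11/4 = 2.75
  mean(V) = (3 + 1 + 3 + 3) / 4 = 10/4 = 2.5
  mean(W) = (8 + 2 + 3 + 8) / 4 = 21/4 = 5.25

Step 2 — sample variances and covariances s[i,j] = (1/(n-1)) · Σ_k (x_{k,i} - mean_i) · (x_{k,j} - mean_j), with n-1 = 3:
  s[U,U] = ((-1.75)·(-1.75) + (0.25)·(0.25) + (-1.75)·(-1.75) + (3.25)·(3.25)) / 3 = 16.75/3 = 5.5833
  s[U,V] = ((-1.75)·(0.5) + (0.25)·(-1.5) + (-1.75)·(0.5) + (3.25)·(0.5)) / 3 = -0.5/3 = -0.1667
  s[U,W] = ((-1.75)·(2.75) + (0.25)·(-3.25) + (-1.75)·(-2.25) + (3.25)·(2.75)) / 3 = 7.25/3 = 2.4167
  s[V,V] = ((0.5)·(0.5) + (-1.5)·(-1.5) + (0.5)·(0.5) + (0.5)·(0.5)) / 3 = 3/3 = 1
  s[V,W] = ((0.5)·(2.75) + (-1.5)·(-3.25) + (0.5)·(-2.25) + (0.5)·(2.75)) / 3 = 6.5/3 = 2.1667
  s[W,W] = ((2.75)·(2.75) + (-3.25)·(-3.25) + (-2.25)·(-2.25) + (2.75)·(2.75)) / 3 = 30.75/3 = 10.25
  Sample standard deviations s_i = √(s[i,i]):
  s(U) = √(5.5833) = 2.3629
  s(V) = √(1) = 1
  s(W) = √(10.25) = 3.2016

Step 3 — r_{ij} = s_{ij} / (s_i · s_j):
  r[U,U] = 1 (diagonal).
  r[U,V] = -0.1667 / (2.3629 · 1) = -0.1667 / 2.3629 = -0.0705
  r[U,W] = 2.4167 / (2.3629 · 3.2016) = 2.4167 / 7.565 = 0.3195
  r[V,V] = 1 (diagonal).
  r[V,W] = 2.1667 / (1 · 3.2016) = 2.1667 / 3.2016 = 0.6768
  r[W,W] = 1 (diagonal).

R is symmetric with unit diagonal. Assembling:

R = [[1, -0.0705, 0.3195],
 [-0.0705, 1, 0.6768],
 [0.3195, 0.6768, 1]]


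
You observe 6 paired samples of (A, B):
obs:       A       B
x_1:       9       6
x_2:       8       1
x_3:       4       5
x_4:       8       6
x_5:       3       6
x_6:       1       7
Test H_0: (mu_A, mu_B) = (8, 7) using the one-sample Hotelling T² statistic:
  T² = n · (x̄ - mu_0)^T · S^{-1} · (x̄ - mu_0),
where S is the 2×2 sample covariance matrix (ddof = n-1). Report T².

Step 1 — sample mean vector:
  mean(A) = (9 + 8 + 4 + 8 + 3 + 1) / 6 = 33/6 = 5.5
  mean(B) = (6 + 1 + 5 + 6 + 6 + 7) / 6 = 31/6 = 5.1667
  x̄ = (5.5, 5.1667),  deviation x̄ - mu_0 = (5.5, 5.1667) - (8, 7) = (-2.5, -1.8333).

Step 2 — sample covariance matrix, S[i,j] = (1/(n-1)) · Σ_k (x_{k,i} - mean_i) · (x_{k,j} - mean_j), divisor n-1 = 5:
  S[A,A] = ((3.5)·(3.5) + (2.5)·(2.5) + (-1.5)·(-1.5) + (2.5)·(2.5) + (-2.5)·(-2.5) + (-4.5)·(-4.5)) / 5 = 53.5/5 = 10.7
  S[A,B] = ((3.5)·(0.8333) + (2.5)·(-4.1667) + (-1.5)·(-0.1667) + (2.5)·(0.8333) + (-2.5)·(0.8333) + (-4.5)·(1.8333)) / 5 = -15.5/5 = -3.1
  S[B,B] = ((0.8333)·(0.8333) + (-4.1667)·(-4.1667) + (-0.1667)·(-0.1667) + (0.8333)·(0.8333) + (0.8333)·(0.8333) + (1.8333)·(1.8333)) / 5 = 22.8333/5 = 4.5667
  S = [[10.7, -3.1],
 [-3.1, 4.5667]].

Step 3 — invert S. det(S) = 10.7·4.5667 - (-3.1)² = 39.2533.
  S^{-1} = (1/det) · [[d, -b], [-b, a]] = [[0.1163, 0.079],
 [0.079, 0.2726]].

Step 4 — quadratic form (x̄ - mu_0)^T · S^{-1} · (x̄ - mu_0):
  S^{-1} · (x̄ - mu_0) = (-0.4356, -0.6972),
  (x̄ - mu_0)^T · [...] = (-2.5)·(-0.4356) + (-1.8333)·(-0.6972) = 2.3672.

Step 5 — scale by n: T² = 6 · 2.3672 = 14.2035.

T² ≈ 14.2035


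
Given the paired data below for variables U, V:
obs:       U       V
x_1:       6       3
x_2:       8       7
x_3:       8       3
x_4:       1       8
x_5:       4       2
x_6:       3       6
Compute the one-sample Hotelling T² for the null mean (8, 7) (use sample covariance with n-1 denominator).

Step 1 — sample mean vector:
  mean(U) = (6 + 8 + 8 + 1 + 4 + 3) / 6 = 30/6 = 5
  mean(V) = (3 + 7 + 3 + 8 + 2 + 6) / 6 = 29/6 = 4.8333
  x̄ = (5, 4.8333),  deviation x̄ - mu_0 = (5, 4.8333) - (8, 7) = (-3, -2.1667).

Step 2 — sample covariance matrix, S[i,j] = (1/(n-1)) · Σ_k (x_{k,i} - mean_i) · (x_{k,j} - mean_j), divisor n-1 = 5:
  S[U,U] = ((1)·(1) + (3)·(3) + (3)·(3) + (-4)·(-4) + (-1)·(-1) + (-2)·(-2)) / 5 = 40/5 = 8
  S[U,V] = ((1)·(-1.8333) + (3)·(2.1667) + (3)·(-1.8333) + (-4)·(3.1667) + (-1)·(-2.8333) + (-2)·(1.1667)) / 5 = -13/5 = -2.6
  S[V,V] = ((-1.8333)·(-1.8333) + (2.1667)·(2.1667) + (-1.8333)·(-1.8333) + (3.1667)·(3.1667) + (-2.8333)·(-2.8333) + (1.1667)·(1.1667)) / 5 = 30.8333/5 = 6.1667
  S = [[8, -2.6],
 [-2.6, 6.1667]].

Step 3 — invert S. det(S) = 8·6.1667 - (-2.6)² = 42.5733.
  S^{-1} = (1/det) · [[d, -b], [-b, a]] = [[0.1448, 0.0611],
 [0.0611, 0.1879]].

Step 4 — quadratic form (x̄ - mu_0)^T · S^{-1} · (x̄ - mu_0):
  S^{-1} · (x̄ - mu_0) = (-0.5669, -0.5904),
  (x̄ - mu_0)^T · [...] = (-3)·(-0.5669) + (-2.1667)·(-0.5904) = 2.9797.

Step 5 — scale by n: T² = 6 · 2.9797 = 17.8782.

T² ≈ 17.8782


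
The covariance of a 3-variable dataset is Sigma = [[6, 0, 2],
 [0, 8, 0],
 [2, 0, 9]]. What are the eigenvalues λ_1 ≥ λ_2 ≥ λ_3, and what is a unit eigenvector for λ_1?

Step 1 — characteristic polynomial p(λ) = det(λI - Sigma) = λ³ - tr·λ² + c_1·λ - det, where tr = trace, c_1 = sum of the principal 2×2 minors, det = det(Sigma):
  tr = 6 + 8 + 9 = 23,
  c_1 = (6·8 - (0)²) + (6·9 - (2)²) + (8·9 - (0)²) = 48 + 50 + 72 = 170,
  det = 6·(8·9 - (0)²) - (0)·((0)·9 - (0)·(2)) + (2)·((0)·(0) - 8·(2)) = 6·(72) - (0)·(0) + (2)·(-16) = 400.
  So p(λ) = λ³ - 23λ² + 170λ - 400.
Step 2 — look for an integer root (rational root theorem: any rational root is an integer divisor of 400). Testing λ = 5:
  p(5) = 125 - 575 + 850 - 400 = 0  ✓
  Dividing out (λ - 5): p(λ) = (λ - 5)(λ² - 18λ + 80).
Step 3 — remaining eigenvalues from the quadratic λ² - 18λ + 80 = 0:
  Δ = 18² - 4·80 = 324 - 320 = 4,  λ = (18 ± √4)/2 = (18 ± 2)/2 = 10 or 8.
  Sorted: λ_1 = 10,  λ_2 = 8,  λ_3 = 5  (check: sum = 23 = tr ✓).

Step 4 — unit eigenvector for λ_1 = 10: v spans the null space of (Sigma - λ_1 I), whose rows are
  r_1 = (-4, 0, 2),  r_2 = (0, -2, 0),  r_3 = (2, 0, -1).
  v is orthogonal to every row, so take v ∝ r_1 × r_2 = ((0)·(0) - (2)·(-2), (2)·(0) - (-4)·(0), (-4)·(-2) - (0)·(0)) = (4, 0, 8).
  Rescale (divide by 4): u = (1, 0, 2).
  ||u|| = √((1)² + (0)² + (2)²) = √(5) ≈ 2.2361,  v_1 = u/||u|| ≈ (0.4472, 0, 0.8944) (||v_1|| = 1).

λ_1 = 10,  λ_2 = 8,  λ_3 = 5;  v_1 ≈ (0.4472, 0, 0.8944)


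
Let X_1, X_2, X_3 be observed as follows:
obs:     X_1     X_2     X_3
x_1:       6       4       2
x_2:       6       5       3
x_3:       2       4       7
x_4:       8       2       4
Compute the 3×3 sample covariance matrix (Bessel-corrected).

Step 1 — column means:
  mean(X_1) = (6 + 6 + 2 + 8) / 4 = 22/4 = 5.5
  mean(X_2) = (4 + 5 + 4 + 2) / 4 = 15/4 = 3.75
  mean(X_3) = (2 + 3 + 7 + 4) / 4 = 16/4 = 4

Step 2 — sample covariance S[i,j] = (1/(n-1)) · Σ_k (x_{k,i} - mean_i) · (x_{k,j} - mean_j), with n-1 = 3.
  S[X_1,X_1] = ((0.5)·(0.5) + (0.5)·(0.5) + (-3.5)·(-3.5) + (2.5)·(2.5)) / 3 = 19/3 = 6.3333
  S[X_1,X_2] = ((0.5)·(0.25) + (0.5)·(1.25) + (-3.5)·(0.25) + (2.5)·(-1.75)) / 3 = -4.5/3 = -1.5
  S[X_1,X_3] = ((0.5)·(-2) + (0.5)·(-1) + (-3.5)·(3) + (2.5)·(0)) / 3 = -12/3 = -4
  S[X_2,X_2] = ((0.25)·(0.25) + (1.25)·(1.25) + (0.25)·(0.25) + (-1.75)·(-1.75)) / 3 = 4.75/3 = 1.5833
  S[X_2,X_3] = ((0.25)·(-2) + (1.25)·(-1) + (0.25)·(3) + (-1.75)·(0)) / 3 = -1/3 = -0.3333
  S[X_3,X_3] = ((-2)·(-2) + (-1)·(-1) + (3)·(3) + (0)·(0)) / 3 = 14/3 = 4.6667

S is symmetric (S[j,i] = S[i,j]). Assembling:

S = [[6.3333, -1.5, -4],
 [-1.5, 1.5833, -0.3333],
 [-4, -0.3333, 4.6667]]


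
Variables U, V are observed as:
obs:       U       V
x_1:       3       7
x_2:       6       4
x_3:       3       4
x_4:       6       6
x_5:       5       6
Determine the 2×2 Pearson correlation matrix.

Step 1 — column means:
  mean(U) = (3 + 6 + 3 + 6 + 5) / 5 = 23/5 = 4.6
  mean(V) = (7 + 4 + 4 + 6 + 6) / 5 = 27/5 = 5.4

Step 2 — sample variances and covariances s[i,j] = (1/(n-1)) · Σ_k (x_{k,i} - mean_i) · (x_{k,j} - mean_j), with n-1 = 4:
  s[U,U] = ((-1.6)·(-1.6) + (1.4)·(1.4) + (-1.6)·(-1.6) + (1.4)·(1.4) + (0.4)·(0.4)) / 4 = 9.2/4 = 2.3
  s[U,V] = ((-1.6)·(1.6) + (1.4)·(-1.4) + (-1.6)·(-1.4) + (1.4)·(0.6) + (0.4)·(0.6)) / 4 = -1.2/4 = -0.3
  s[V,V] = ((1.6)·(1.6) + (-1.4)·(-1.4) + (-1.4)·(-1.4) + (0.6)·(0.6) + (0.6)·(0.6)) / 4 = 7.2/4 = 1.8
  Sample standard deviations s_i = √(s[i,i]):
  s(U) = √(2.3) = 1.5166
  s(V) = √(1.8) = 1.3416

Step 3 — r_{ij} = s_{ij} / (s_i · s_j):
  r[U,U] = 1 (diagonal).
  r[U,V] = -0.3 / (1.5166 · 1.3416) = -0.3 / 2.0347 = -0.1474
  r[V,V] = 1 (diagonal).

R is symmetric with unit diagonal. Assembling:

R = [[1, -0.1474],
 [-0.1474, 1]]


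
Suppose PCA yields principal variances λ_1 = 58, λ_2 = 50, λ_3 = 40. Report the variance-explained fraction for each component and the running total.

Step 1 — total variance = trace(Sigma) = Σ λ_i = 58 + 50 + 40 = 148.

Step 2 — fraction explained by component i = λ_i / Σ λ:
  PC1: 58/148 = 0.3919
  PC2: 50/148 = 0.3378
  PC3: 40/148 = 0.2703

Step 3 — cumulative fraction after k components = (λ_1 + ... + λ_k) / Σ λ:
  k = 1: 58/148 = 0.3919
  k = 2: (58 + 50)/148 = 108/148 = 0.7297
  k = 3: (58 + 50 + 40)/148 = 148/148 = 1

Summary (fraction, with percent):

explained: PC1 0.3919 (39.19%), PC2 0.3378 (33.78%), PC3 0.2703 (27.03%);  cumulative: 0.3919, 0.7297, 1


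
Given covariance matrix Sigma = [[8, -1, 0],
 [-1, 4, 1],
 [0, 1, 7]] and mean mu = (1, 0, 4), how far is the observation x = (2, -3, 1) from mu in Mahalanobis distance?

Step 1 — centre the observation: (x - mu) = (1, -3, -3).

Step 2 — invert Sigma (cofactor / det for 3×3, or solve directly):
  Sigma^{-1} = [[0.1292, 0.0335, -0.0048],
 [0.0335, 0.2679, -0.0383],
 [-0.0048, -0.0383, 0.1483]].

Step 3 — form the quadratic (x - mu)^T · Sigma^{-1} · (x - mu):
  Sigma^{-1} · (x - mu) = (0.0431, -0.6555, -0.3349).
  (x - mu)^T · [Sigma^{-1} · (x - mu)] = (1)·(0.0431) + (-3)·(-0.6555) + (-3)·(-0.3349) = 3.0144.

Step 4 — take square root: d = √(3.0144) ≈ 1.7362.

d(x, mu) = √(3.0144) ≈ 1.7362


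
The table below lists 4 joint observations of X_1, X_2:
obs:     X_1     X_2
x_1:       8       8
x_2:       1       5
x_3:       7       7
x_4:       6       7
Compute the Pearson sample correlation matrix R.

Step 1 — column means:
  mean(X_1) = (8 + 1 + 7 + 6) / 4 = 22/4 = 5.5
  mean(X_2) = (8 + 5 + 7 + 7) / 4 = 27/4 = 6.75

Step 2 — sample variances and covariances s[i,j] = (1/(n-1)) · Σ_k (x_{k,i} - mean_i) · (x_{k,j} - mean_j), with n-1 = 3:
  s[X_1,X_1] = ((2.5)·(2.5) + (-4.5)·(-4.5) + (1.5)·(1.5) + (0.5)·(0.5)) / 3 = 29/3 = 9.6667
  s[X_1,X_2] = ((2.5)·(1.25) + (-4.5)·(-1.75) + (1.5)·(0.25) + (0.5)·(0.25)) / 3 = 11.5/3 = 3.8333
  s[X_2,X_2] = ((1.25)·(1.25) + (-1.75)·(-1.75) + (0.25)·(0.25) + (0.25)·(0.25)) / 3 = 4.75/3 = 1.5833
  Sample standard deviations s_i = √(s[i,i]):
  s(X_1) = √(9.6667) = 3.1091
  s(X_2) = √(1.5833) = 1.2583

Step 3 — r_{ij} = s_{ij} / (s_i · s_j):
  r[X_1,X_1] = 1 (diagonal).
  r[X_1,X_2] = 3.8333 / (3.1091 · 1.2583) = 3.8333 / 3.9122 = 0.9798
  r[X_2,X_2] = 1 (diagonal).

R is symmetric with unit diagonal. Assembling:

R = [[1, 0.9798],
 [0.9798, 1]]


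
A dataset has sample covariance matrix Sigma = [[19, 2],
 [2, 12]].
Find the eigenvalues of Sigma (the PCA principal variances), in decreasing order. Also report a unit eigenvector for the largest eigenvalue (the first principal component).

Step 1 — characteristic polynomial of 2×2 Sigma:
  det(Sigma - λI) = λ² - trace · λ + det = 0.
  trace = 19 + 12 = 31, det = 19·12 - (2)² = 224.
Step 2 — discriminant:
  Δ = trace² - 4·det = 961 - 896 = 65.
Step 3 — eigenvalues:
  λ = (trace ± √Δ)/2 = (31 ± 8.0623)/2,
  λ_1 = 19.5311,  λ_2 = 11.4689.

Step 4 — unit eigenvector for λ_1: solve (Sigma - λ_1 I)v = 0. First row:
  (19 - 19.5311)·v_x + (2)·v_y = 0, i.e. (-0.5311)·v_x + (2)·v_y = 0,
  so v ∝ (b, λ_1 - a) = (2, 0.5311) = u.
  ||u|| = √((2)² + (0.5311)²) = √(4.2821) ≈ 2.0693,
  v_1 = u/||u|| ≈ (0.9665, 0.2567) (||v_1|| = 1).

λ_1 = 19.5311,  λ_2 = 11.4689;  v_1 ≈ (0.9665, 0.2567)


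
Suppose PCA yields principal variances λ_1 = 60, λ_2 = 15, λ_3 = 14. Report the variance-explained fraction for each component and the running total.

Step 1 — total variance = trace(Sigma) = Σ λ_i = 60 + 15 + 14 = 89.

Step 2 — fraction explained by component i = λ_i / Σ λ:
  PC1: 60/89 = 0.6742
  PC2: 15/89 = 0.1685
  PC3: 14/89 = 0.1573

Step 3 — cumulative fraction after k components = (λ_1 + ... + λ_k) / Σ λ:
  k = 1: 60/89 = 0.6742
  k = 2: (60 + 15)/89 = 75/89 = 0.8427
  k = 3: (60 + 15 + 14)/89 = 89/89 = 1

Summary (fraction, with percent):

explained: PC1 0.6742 (67.42%), PC2 0.1685 (16.85%), PC3 0.1573 (15.73%);  cumulative: 0.6742, 0.8427, 1
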